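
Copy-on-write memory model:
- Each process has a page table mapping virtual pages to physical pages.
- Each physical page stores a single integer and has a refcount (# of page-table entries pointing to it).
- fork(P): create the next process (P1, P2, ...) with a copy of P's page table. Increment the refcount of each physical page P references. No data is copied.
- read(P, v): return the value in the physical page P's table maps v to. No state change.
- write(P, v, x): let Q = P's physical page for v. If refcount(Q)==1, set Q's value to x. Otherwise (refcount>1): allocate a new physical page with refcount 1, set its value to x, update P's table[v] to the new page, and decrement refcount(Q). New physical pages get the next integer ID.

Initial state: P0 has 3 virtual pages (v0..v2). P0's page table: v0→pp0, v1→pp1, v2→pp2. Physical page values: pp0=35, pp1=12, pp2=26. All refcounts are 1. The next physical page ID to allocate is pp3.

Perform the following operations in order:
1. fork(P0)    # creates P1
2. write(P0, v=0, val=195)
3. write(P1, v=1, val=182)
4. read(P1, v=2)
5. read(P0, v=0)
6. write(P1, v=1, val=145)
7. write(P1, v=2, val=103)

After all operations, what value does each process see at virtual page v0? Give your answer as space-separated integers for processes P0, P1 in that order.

Answer: 195 35

Derivation:
Op 1: fork(P0) -> P1. 3 ppages; refcounts: pp0:2 pp1:2 pp2:2
Op 2: write(P0, v0, 195). refcount(pp0)=2>1 -> COPY to pp3. 4 ppages; refcounts: pp0:1 pp1:2 pp2:2 pp3:1
Op 3: write(P1, v1, 182). refcount(pp1)=2>1 -> COPY to pp4. 5 ppages; refcounts: pp0:1 pp1:1 pp2:2 pp3:1 pp4:1
Op 4: read(P1, v2) -> 26. No state change.
Op 5: read(P0, v0) -> 195. No state change.
Op 6: write(P1, v1, 145). refcount(pp4)=1 -> write in place. 5 ppages; refcounts: pp0:1 pp1:1 pp2:2 pp3:1 pp4:1
Op 7: write(P1, v2, 103). refcount(pp2)=2>1 -> COPY to pp5. 6 ppages; refcounts: pp0:1 pp1:1 pp2:1 pp3:1 pp4:1 pp5:1
P0: v0 -> pp3 = 195
P1: v0 -> pp0 = 35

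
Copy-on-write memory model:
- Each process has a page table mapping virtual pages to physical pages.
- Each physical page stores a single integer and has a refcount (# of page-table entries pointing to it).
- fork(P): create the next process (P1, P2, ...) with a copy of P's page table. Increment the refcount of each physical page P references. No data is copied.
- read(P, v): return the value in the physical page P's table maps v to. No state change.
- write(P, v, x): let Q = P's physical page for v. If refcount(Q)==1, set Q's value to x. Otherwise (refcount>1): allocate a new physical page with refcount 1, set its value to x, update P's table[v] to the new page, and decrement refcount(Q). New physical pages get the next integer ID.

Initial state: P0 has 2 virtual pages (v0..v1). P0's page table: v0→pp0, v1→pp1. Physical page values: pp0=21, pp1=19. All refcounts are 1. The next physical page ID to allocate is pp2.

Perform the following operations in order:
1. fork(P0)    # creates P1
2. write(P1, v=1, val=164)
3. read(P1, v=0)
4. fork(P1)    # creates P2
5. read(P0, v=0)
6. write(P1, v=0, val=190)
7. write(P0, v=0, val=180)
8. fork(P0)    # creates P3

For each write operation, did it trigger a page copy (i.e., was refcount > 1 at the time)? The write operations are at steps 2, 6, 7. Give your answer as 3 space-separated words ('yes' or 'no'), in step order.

Op 1: fork(P0) -> P1. 2 ppages; refcounts: pp0:2 pp1:2
Op 2: write(P1, v1, 164). refcount(pp1)=2>1 -> COPY to pp2. 3 ppages; refcounts: pp0:2 pp1:1 pp2:1
Op 3: read(P1, v0) -> 21. No state change.
Op 4: fork(P1) -> P2. 3 ppages; refcounts: pp0:3 pp1:1 pp2:2
Op 5: read(P0, v0) -> 21. No state change.
Op 6: write(P1, v0, 190). refcount(pp0)=3>1 -> COPY to pp3. 4 ppages; refcounts: pp0:2 pp1:1 pp2:2 pp3:1
Op 7: write(P0, v0, 180). refcount(pp0)=2>1 -> COPY to pp4. 5 ppages; refcounts: pp0:1 pp1:1 pp2:2 pp3:1 pp4:1
Op 8: fork(P0) -> P3. 5 ppages; refcounts: pp0:1 pp1:2 pp2:2 pp3:1 pp4:2

yes yes yes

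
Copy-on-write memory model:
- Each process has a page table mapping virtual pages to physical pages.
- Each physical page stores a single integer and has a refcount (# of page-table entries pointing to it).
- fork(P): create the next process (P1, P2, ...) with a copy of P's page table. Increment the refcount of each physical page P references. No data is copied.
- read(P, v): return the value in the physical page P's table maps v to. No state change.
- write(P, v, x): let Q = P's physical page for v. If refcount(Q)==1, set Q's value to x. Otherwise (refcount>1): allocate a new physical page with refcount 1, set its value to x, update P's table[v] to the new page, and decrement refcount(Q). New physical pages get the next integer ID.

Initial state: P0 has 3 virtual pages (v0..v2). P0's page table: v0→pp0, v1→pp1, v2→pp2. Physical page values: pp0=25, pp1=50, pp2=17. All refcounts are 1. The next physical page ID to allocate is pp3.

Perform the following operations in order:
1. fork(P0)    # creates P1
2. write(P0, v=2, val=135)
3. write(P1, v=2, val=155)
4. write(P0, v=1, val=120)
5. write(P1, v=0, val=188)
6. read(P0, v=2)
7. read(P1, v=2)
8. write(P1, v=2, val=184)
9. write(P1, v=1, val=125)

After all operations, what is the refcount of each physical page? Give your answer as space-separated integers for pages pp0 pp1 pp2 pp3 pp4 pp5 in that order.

Op 1: fork(P0) -> P1. 3 ppages; refcounts: pp0:2 pp1:2 pp2:2
Op 2: write(P0, v2, 135). refcount(pp2)=2>1 -> COPY to pp3. 4 ppages; refcounts: pp0:2 pp1:2 pp2:1 pp3:1
Op 3: write(P1, v2, 155). refcount(pp2)=1 -> write in place. 4 ppages; refcounts: pp0:2 pp1:2 pp2:1 pp3:1
Op 4: write(P0, v1, 120). refcount(pp1)=2>1 -> COPY to pp4. 5 ppages; refcounts: pp0:2 pp1:1 pp2:1 pp3:1 pp4:1
Op 5: write(P1, v0, 188). refcount(pp0)=2>1 -> COPY to pp5. 6 ppages; refcounts: pp0:1 pp1:1 pp2:1 pp3:1 pp4:1 pp5:1
Op 6: read(P0, v2) -> 135. No state change.
Op 7: read(P1, v2) -> 155. No state change.
Op 8: write(P1, v2, 184). refcount(pp2)=1 -> write in place. 6 ppages; refcounts: pp0:1 pp1:1 pp2:1 pp3:1 pp4:1 pp5:1
Op 9: write(P1, v1, 125). refcount(pp1)=1 -> write in place. 6 ppages; refcounts: pp0:1 pp1:1 pp2:1 pp3:1 pp4:1 pp5:1

Answer: 1 1 1 1 1 1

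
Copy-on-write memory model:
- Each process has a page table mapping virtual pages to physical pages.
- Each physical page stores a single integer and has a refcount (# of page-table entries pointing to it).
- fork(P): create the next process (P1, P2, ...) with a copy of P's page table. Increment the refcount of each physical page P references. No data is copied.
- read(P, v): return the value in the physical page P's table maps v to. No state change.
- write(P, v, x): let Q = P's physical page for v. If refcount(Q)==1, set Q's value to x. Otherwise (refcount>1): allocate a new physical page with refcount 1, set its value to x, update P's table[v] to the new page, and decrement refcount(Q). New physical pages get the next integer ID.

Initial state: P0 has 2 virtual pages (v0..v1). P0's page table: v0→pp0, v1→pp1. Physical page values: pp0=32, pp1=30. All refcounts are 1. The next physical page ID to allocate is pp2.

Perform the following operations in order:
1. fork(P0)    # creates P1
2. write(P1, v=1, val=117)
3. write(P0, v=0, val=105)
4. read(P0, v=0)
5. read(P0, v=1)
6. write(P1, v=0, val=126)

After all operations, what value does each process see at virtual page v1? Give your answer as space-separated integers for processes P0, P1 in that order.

Op 1: fork(P0) -> P1. 2 ppages; refcounts: pp0:2 pp1:2
Op 2: write(P1, v1, 117). refcount(pp1)=2>1 -> COPY to pp2. 3 ppages; refcounts: pp0:2 pp1:1 pp2:1
Op 3: write(P0, v0, 105). refcount(pp0)=2>1 -> COPY to pp3. 4 ppages; refcounts: pp0:1 pp1:1 pp2:1 pp3:1
Op 4: read(P0, v0) -> 105. No state change.
Op 5: read(P0, v1) -> 30. No state change.
Op 6: write(P1, v0, 126). refcount(pp0)=1 -> write in place. 4 ppages; refcounts: pp0:1 pp1:1 pp2:1 pp3:1
P0: v1 -> pp1 = 30
P1: v1 -> pp2 = 117

Answer: 30 117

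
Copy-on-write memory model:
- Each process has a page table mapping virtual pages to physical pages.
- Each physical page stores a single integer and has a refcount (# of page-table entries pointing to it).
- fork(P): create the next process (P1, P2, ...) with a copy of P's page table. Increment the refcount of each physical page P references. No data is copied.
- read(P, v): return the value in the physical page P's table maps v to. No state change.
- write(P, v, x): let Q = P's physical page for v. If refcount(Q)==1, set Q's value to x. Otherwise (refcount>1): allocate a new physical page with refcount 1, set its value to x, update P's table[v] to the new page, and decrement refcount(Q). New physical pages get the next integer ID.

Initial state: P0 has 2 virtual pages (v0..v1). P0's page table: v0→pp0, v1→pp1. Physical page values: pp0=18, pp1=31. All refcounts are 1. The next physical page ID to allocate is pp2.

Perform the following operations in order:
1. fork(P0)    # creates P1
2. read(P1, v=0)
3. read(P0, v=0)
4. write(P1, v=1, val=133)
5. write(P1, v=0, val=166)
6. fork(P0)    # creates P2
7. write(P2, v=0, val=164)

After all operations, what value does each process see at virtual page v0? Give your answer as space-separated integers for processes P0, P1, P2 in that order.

Answer: 18 166 164

Derivation:
Op 1: fork(P0) -> P1. 2 ppages; refcounts: pp0:2 pp1:2
Op 2: read(P1, v0) -> 18. No state change.
Op 3: read(P0, v0) -> 18. No state change.
Op 4: write(P1, v1, 133). refcount(pp1)=2>1 -> COPY to pp2. 3 ppages; refcounts: pp0:2 pp1:1 pp2:1
Op 5: write(P1, v0, 166). refcount(pp0)=2>1 -> COPY to pp3. 4 ppages; refcounts: pp0:1 pp1:1 pp2:1 pp3:1
Op 6: fork(P0) -> P2. 4 ppages; refcounts: pp0:2 pp1:2 pp2:1 pp3:1
Op 7: write(P2, v0, 164). refcount(pp0)=2>1 -> COPY to pp4. 5 ppages; refcounts: pp0:1 pp1:2 pp2:1 pp3:1 pp4:1
P0: v0 -> pp0 = 18
P1: v0 -> pp3 = 166
P2: v0 -> pp4 = 164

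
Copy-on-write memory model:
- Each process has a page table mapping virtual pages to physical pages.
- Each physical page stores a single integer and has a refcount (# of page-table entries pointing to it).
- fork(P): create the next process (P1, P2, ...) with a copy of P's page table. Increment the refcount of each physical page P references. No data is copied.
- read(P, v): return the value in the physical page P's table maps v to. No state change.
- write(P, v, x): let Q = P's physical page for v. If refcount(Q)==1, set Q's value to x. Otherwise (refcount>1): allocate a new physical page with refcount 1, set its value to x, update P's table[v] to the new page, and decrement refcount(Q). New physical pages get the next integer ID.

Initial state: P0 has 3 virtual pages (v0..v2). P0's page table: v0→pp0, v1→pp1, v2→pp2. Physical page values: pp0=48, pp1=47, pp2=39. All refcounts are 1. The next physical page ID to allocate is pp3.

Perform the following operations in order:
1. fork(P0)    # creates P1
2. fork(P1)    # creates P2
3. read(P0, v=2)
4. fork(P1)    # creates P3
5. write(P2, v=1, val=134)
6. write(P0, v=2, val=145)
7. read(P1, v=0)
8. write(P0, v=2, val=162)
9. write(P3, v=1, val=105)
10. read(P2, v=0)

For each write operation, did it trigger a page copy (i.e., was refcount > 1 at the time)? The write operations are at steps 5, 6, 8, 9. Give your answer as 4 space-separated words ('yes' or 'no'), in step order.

Op 1: fork(P0) -> P1. 3 ppages; refcounts: pp0:2 pp1:2 pp2:2
Op 2: fork(P1) -> P2. 3 ppages; refcounts: pp0:3 pp1:3 pp2:3
Op 3: read(P0, v2) -> 39. No state change.
Op 4: fork(P1) -> P3. 3 ppages; refcounts: pp0:4 pp1:4 pp2:4
Op 5: write(P2, v1, 134). refcount(pp1)=4>1 -> COPY to pp3. 4 ppages; refcounts: pp0:4 pp1:3 pp2:4 pp3:1
Op 6: write(P0, v2, 145). refcount(pp2)=4>1 -> COPY to pp4. 5 ppages; refcounts: pp0:4 pp1:3 pp2:3 pp3:1 pp4:1
Op 7: read(P1, v0) -> 48. No state change.
Op 8: write(P0, v2, 162). refcount(pp4)=1 -> write in place. 5 ppages; refcounts: pp0:4 pp1:3 pp2:3 pp3:1 pp4:1
Op 9: write(P3, v1, 105). refcount(pp1)=3>1 -> COPY to pp5. 6 ppages; refcounts: pp0:4 pp1:2 pp2:3 pp3:1 pp4:1 pp5:1
Op 10: read(P2, v0) -> 48. No state change.

yes yes no yes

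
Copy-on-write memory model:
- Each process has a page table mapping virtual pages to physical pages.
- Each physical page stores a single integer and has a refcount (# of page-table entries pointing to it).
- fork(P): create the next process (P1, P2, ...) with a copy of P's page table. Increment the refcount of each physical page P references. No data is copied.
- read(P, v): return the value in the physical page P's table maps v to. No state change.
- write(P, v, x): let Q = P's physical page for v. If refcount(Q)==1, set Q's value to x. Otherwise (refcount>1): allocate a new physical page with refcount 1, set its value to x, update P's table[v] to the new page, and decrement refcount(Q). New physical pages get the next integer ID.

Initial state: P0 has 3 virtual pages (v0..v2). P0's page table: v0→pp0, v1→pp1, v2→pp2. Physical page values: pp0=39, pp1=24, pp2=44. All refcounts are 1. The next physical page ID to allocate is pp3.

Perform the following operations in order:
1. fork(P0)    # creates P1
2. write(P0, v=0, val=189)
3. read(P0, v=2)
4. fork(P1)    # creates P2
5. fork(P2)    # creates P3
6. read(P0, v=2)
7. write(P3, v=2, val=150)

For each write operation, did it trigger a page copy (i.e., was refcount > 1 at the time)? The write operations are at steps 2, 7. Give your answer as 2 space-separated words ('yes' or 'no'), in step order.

Op 1: fork(P0) -> P1. 3 ppages; refcounts: pp0:2 pp1:2 pp2:2
Op 2: write(P0, v0, 189). refcount(pp0)=2>1 -> COPY to pp3. 4 ppages; refcounts: pp0:1 pp1:2 pp2:2 pp3:1
Op 3: read(P0, v2) -> 44. No state change.
Op 4: fork(P1) -> P2. 4 ppages; refcounts: pp0:2 pp1:3 pp2:3 pp3:1
Op 5: fork(P2) -> P3. 4 ppages; refcounts: pp0:3 pp1:4 pp2:4 pp3:1
Op 6: read(P0, v2) -> 44. No state change.
Op 7: write(P3, v2, 150). refcount(pp2)=4>1 -> COPY to pp4. 5 ppages; refcounts: pp0:3 pp1:4 pp2:3 pp3:1 pp4:1

yes yes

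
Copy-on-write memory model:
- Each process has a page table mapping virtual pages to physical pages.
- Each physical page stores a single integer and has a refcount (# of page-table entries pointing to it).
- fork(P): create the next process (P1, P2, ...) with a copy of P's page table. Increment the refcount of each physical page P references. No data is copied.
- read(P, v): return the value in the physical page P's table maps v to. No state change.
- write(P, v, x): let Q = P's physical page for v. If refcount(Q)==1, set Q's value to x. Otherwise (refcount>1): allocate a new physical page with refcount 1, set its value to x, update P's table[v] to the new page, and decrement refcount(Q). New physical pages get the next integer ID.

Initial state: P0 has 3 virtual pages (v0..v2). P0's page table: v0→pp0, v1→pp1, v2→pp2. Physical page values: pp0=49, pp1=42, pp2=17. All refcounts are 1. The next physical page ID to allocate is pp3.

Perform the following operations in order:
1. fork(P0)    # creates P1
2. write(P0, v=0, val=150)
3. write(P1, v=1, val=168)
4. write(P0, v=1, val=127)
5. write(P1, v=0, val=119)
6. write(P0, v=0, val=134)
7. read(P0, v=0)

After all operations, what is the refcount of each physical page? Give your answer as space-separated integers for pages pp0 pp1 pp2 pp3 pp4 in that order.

Answer: 1 1 2 1 1

Derivation:
Op 1: fork(P0) -> P1. 3 ppages; refcounts: pp0:2 pp1:2 pp2:2
Op 2: write(P0, v0, 150). refcount(pp0)=2>1 -> COPY to pp3. 4 ppages; refcounts: pp0:1 pp1:2 pp2:2 pp3:1
Op 3: write(P1, v1, 168). refcount(pp1)=2>1 -> COPY to pp4. 5 ppages; refcounts: pp0:1 pp1:1 pp2:2 pp3:1 pp4:1
Op 4: write(P0, v1, 127). refcount(pp1)=1 -> write in place. 5 ppages; refcounts: pp0:1 pp1:1 pp2:2 pp3:1 pp4:1
Op 5: write(P1, v0, 119). refcount(pp0)=1 -> write in place. 5 ppages; refcounts: pp0:1 pp1:1 pp2:2 pp3:1 pp4:1
Op 6: write(P0, v0, 134). refcount(pp3)=1 -> write in place. 5 ppages; refcounts: pp0:1 pp1:1 pp2:2 pp3:1 pp4:1
Op 7: read(P0, v0) -> 134. No state change.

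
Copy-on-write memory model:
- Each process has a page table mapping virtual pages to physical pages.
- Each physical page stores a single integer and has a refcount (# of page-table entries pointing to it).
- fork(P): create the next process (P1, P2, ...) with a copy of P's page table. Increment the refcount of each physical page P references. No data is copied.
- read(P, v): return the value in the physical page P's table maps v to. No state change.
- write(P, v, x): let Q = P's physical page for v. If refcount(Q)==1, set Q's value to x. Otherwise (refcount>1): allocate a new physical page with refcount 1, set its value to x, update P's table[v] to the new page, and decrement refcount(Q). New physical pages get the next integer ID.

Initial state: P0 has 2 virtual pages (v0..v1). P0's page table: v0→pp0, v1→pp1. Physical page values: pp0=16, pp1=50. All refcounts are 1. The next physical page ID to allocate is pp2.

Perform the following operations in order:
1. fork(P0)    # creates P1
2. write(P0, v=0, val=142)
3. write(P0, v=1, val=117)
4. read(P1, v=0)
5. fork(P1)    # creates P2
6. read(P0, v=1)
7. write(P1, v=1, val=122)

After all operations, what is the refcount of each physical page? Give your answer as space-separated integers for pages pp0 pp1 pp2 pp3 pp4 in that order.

Answer: 2 1 1 1 1

Derivation:
Op 1: fork(P0) -> P1. 2 ppages; refcounts: pp0:2 pp1:2
Op 2: write(P0, v0, 142). refcount(pp0)=2>1 -> COPY to pp2. 3 ppages; refcounts: pp0:1 pp1:2 pp2:1
Op 3: write(P0, v1, 117). refcount(pp1)=2>1 -> COPY to pp3. 4 ppages; refcounts: pp0:1 pp1:1 pp2:1 pp3:1
Op 4: read(P1, v0) -> 16. No state change.
Op 5: fork(P1) -> P2. 4 ppages; refcounts: pp0:2 pp1:2 pp2:1 pp3:1
Op 6: read(P0, v1) -> 117. No state change.
Op 7: write(P1, v1, 122). refcount(pp1)=2>1 -> COPY to pp4. 5 ppages; refcounts: pp0:2 pp1:1 pp2:1 pp3:1 pp4:1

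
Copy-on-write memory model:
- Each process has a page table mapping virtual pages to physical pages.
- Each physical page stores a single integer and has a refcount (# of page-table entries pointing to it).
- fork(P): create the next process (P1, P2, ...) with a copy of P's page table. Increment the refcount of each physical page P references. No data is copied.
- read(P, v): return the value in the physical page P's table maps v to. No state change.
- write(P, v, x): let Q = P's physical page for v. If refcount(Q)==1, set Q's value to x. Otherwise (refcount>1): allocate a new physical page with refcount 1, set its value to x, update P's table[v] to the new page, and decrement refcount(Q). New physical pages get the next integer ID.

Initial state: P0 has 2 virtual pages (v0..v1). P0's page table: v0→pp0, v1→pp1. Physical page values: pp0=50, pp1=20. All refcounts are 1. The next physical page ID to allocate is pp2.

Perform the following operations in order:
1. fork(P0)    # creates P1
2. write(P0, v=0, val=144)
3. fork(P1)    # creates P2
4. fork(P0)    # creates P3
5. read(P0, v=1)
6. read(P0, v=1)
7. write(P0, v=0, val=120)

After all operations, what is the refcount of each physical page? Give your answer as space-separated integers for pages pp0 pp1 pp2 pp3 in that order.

Op 1: fork(P0) -> P1. 2 ppages; refcounts: pp0:2 pp1:2
Op 2: write(P0, v0, 144). refcount(pp0)=2>1 -> COPY to pp2. 3 ppages; refcounts: pp0:1 pp1:2 pp2:1
Op 3: fork(P1) -> P2. 3 ppages; refcounts: pp0:2 pp1:3 pp2:1
Op 4: fork(P0) -> P3. 3 ppages; refcounts: pp0:2 pp1:4 pp2:2
Op 5: read(P0, v1) -> 20. No state change.
Op 6: read(P0, v1) -> 20. No state change.
Op 7: write(P0, v0, 120). refcount(pp2)=2>1 -> COPY to pp3. 4 ppages; refcounts: pp0:2 pp1:4 pp2:1 pp3:1

Answer: 2 4 1 1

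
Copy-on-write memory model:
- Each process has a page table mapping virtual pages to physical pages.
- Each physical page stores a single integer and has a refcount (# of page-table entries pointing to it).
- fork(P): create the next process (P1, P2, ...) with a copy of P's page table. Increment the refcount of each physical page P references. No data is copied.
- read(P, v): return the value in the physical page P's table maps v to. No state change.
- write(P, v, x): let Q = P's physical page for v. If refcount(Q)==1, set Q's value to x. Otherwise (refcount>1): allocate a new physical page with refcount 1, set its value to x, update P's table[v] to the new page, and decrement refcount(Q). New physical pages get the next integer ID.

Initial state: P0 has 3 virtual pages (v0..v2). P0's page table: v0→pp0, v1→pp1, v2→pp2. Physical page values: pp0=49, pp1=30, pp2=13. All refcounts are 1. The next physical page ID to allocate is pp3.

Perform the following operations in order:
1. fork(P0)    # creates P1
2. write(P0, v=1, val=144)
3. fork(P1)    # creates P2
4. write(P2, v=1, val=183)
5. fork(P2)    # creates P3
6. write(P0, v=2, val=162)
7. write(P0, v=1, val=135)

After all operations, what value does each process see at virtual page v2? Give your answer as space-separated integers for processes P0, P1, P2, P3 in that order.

Op 1: fork(P0) -> P1. 3 ppages; refcounts: pp0:2 pp1:2 pp2:2
Op 2: write(P0, v1, 144). refcount(pp1)=2>1 -> COPY to pp3. 4 ppages; refcounts: pp0:2 pp1:1 pp2:2 pp3:1
Op 3: fork(P1) -> P2. 4 ppages; refcounts: pp0:3 pp1:2 pp2:3 pp3:1
Op 4: write(P2, v1, 183). refcount(pp1)=2>1 -> COPY to pp4. 5 ppages; refcounts: pp0:3 pp1:1 pp2:3 pp3:1 pp4:1
Op 5: fork(P2) -> P3. 5 ppages; refcounts: pp0:4 pp1:1 pp2:4 pp3:1 pp4:2
Op 6: write(P0, v2, 162). refcount(pp2)=4>1 -> COPY to pp5. 6 ppages; refcounts: pp0:4 pp1:1 pp2:3 pp3:1 pp4:2 pp5:1
Op 7: write(P0, v1, 135). refcount(pp3)=1 -> write in place. 6 ppages; refcounts: pp0:4 pp1:1 pp2:3 pp3:1 pp4:2 pp5:1
P0: v2 -> pp5 = 162
P1: v2 -> pp2 = 13
P2: v2 -> pp2 = 13
P3: v2 -> pp2 = 13

Answer: 162 13 13 13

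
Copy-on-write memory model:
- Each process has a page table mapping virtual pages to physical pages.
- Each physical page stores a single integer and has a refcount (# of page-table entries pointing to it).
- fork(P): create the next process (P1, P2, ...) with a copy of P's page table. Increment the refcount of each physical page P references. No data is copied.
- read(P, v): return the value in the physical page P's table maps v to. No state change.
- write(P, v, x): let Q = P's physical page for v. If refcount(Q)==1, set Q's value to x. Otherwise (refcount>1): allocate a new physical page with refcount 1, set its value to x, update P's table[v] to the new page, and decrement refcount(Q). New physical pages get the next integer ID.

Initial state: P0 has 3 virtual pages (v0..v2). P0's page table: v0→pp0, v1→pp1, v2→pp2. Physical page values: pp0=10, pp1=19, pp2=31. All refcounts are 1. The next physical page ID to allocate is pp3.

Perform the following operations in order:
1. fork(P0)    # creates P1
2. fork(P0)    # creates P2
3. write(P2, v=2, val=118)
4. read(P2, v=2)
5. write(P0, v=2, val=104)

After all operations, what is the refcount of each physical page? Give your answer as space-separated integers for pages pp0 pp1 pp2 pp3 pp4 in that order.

Answer: 3 3 1 1 1

Derivation:
Op 1: fork(P0) -> P1. 3 ppages; refcounts: pp0:2 pp1:2 pp2:2
Op 2: fork(P0) -> P2. 3 ppages; refcounts: pp0:3 pp1:3 pp2:3
Op 3: write(P2, v2, 118). refcount(pp2)=3>1 -> COPY to pp3. 4 ppages; refcounts: pp0:3 pp1:3 pp2:2 pp3:1
Op 4: read(P2, v2) -> 118. No state change.
Op 5: write(P0, v2, 104). refcount(pp2)=2>1 -> COPY to pp4. 5 ppages; refcounts: pp0:3 pp1:3 pp2:1 pp3:1 pp4:1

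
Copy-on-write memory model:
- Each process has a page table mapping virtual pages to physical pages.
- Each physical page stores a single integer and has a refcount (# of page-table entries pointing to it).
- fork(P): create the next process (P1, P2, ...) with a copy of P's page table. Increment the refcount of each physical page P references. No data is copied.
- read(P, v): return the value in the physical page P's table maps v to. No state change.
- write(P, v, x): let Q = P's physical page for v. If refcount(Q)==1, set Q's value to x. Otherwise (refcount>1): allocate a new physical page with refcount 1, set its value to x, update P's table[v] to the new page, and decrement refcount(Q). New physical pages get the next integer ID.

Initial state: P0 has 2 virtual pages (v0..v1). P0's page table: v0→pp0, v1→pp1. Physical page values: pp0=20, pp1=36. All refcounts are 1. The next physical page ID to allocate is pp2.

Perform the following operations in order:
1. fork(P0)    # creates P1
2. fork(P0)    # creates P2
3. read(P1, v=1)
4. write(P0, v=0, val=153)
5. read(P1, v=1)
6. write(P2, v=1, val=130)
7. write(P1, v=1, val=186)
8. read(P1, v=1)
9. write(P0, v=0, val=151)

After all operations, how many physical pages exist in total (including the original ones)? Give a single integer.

Answer: 5

Derivation:
Op 1: fork(P0) -> P1. 2 ppages; refcounts: pp0:2 pp1:2
Op 2: fork(P0) -> P2. 2 ppages; refcounts: pp0:3 pp1:3
Op 3: read(P1, v1) -> 36. No state change.
Op 4: write(P0, v0, 153). refcount(pp0)=3>1 -> COPY to pp2. 3 ppages; refcounts: pp0:2 pp1:3 pp2:1
Op 5: read(P1, v1) -> 36. No state change.
Op 6: write(P2, v1, 130). refcount(pp1)=3>1 -> COPY to pp3. 4 ppages; refcounts: pp0:2 pp1:2 pp2:1 pp3:1
Op 7: write(P1, v1, 186). refcount(pp1)=2>1 -> COPY to pp4. 5 ppages; refcounts: pp0:2 pp1:1 pp2:1 pp3:1 pp4:1
Op 8: read(P1, v1) -> 186. No state change.
Op 9: write(P0, v0, 151). refcount(pp2)=1 -> write in place. 5 ppages; refcounts: pp0:2 pp1:1 pp2:1 pp3:1 pp4:1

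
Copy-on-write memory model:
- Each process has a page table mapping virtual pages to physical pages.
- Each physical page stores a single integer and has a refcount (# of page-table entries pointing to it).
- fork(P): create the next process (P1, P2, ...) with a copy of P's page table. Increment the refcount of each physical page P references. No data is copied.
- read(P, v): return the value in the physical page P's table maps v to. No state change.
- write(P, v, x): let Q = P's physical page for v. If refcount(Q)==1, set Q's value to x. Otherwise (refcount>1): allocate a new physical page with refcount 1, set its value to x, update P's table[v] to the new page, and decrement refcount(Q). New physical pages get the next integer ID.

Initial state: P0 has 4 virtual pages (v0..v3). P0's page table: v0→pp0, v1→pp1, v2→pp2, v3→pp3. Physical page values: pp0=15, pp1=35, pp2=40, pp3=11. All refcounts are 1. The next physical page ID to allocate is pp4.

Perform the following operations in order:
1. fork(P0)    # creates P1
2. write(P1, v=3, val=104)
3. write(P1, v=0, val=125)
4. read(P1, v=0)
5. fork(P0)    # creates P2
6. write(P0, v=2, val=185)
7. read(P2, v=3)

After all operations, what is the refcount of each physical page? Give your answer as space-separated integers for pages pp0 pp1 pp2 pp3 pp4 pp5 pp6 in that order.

Answer: 2 3 2 2 1 1 1

Derivation:
Op 1: fork(P0) -> P1. 4 ppages; refcounts: pp0:2 pp1:2 pp2:2 pp3:2
Op 2: write(P1, v3, 104). refcount(pp3)=2>1 -> COPY to pp4. 5 ppages; refcounts: pp0:2 pp1:2 pp2:2 pp3:1 pp4:1
Op 3: write(P1, v0, 125). refcount(pp0)=2>1 -> COPY to pp5. 6 ppages; refcounts: pp0:1 pp1:2 pp2:2 pp3:1 pp4:1 pp5:1
Op 4: read(P1, v0) -> 125. No state change.
Op 5: fork(P0) -> P2. 6 ppages; refcounts: pp0:2 pp1:3 pp2:3 pp3:2 pp4:1 pp5:1
Op 6: write(P0, v2, 185). refcount(pp2)=3>1 -> COPY to pp6. 7 ppages; refcounts: pp0:2 pp1:3 pp2:2 pp3:2 pp4:1 pp5:1 pp6:1
Op 7: read(P2, v3) -> 11. No state change.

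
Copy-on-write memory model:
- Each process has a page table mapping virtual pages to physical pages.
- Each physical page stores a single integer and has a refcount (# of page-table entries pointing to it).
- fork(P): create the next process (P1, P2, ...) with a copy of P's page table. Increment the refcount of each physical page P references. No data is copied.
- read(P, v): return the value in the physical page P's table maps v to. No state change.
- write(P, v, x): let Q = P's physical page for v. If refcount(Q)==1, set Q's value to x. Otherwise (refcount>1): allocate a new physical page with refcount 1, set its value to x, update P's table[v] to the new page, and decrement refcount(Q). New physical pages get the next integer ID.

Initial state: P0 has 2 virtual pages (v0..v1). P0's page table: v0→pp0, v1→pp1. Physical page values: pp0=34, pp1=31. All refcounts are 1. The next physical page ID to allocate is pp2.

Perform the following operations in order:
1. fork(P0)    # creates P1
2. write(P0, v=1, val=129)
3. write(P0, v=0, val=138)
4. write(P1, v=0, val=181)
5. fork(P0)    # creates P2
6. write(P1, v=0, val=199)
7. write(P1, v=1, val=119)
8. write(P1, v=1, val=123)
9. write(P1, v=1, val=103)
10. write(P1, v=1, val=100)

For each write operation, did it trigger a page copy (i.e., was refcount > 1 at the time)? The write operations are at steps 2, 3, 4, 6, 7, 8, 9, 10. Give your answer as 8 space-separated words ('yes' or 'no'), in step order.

Op 1: fork(P0) -> P1. 2 ppages; refcounts: pp0:2 pp1:2
Op 2: write(P0, v1, 129). refcount(pp1)=2>1 -> COPY to pp2. 3 ppages; refcounts: pp0:2 pp1:1 pp2:1
Op 3: write(P0, v0, 138). refcount(pp0)=2>1 -> COPY to pp3. 4 ppages; refcounts: pp0:1 pp1:1 pp2:1 pp3:1
Op 4: write(P1, v0, 181). refcount(pp0)=1 -> write in place. 4 ppages; refcounts: pp0:1 pp1:1 pp2:1 pp3:1
Op 5: fork(P0) -> P2. 4 ppages; refcounts: pp0:1 pp1:1 pp2:2 pp3:2
Op 6: write(P1, v0, 199). refcount(pp0)=1 -> write in place. 4 ppages; refcounts: pp0:1 pp1:1 pp2:2 pp3:2
Op 7: write(P1, v1, 119). refcount(pp1)=1 -> write in place. 4 ppages; refcounts: pp0:1 pp1:1 pp2:2 pp3:2
Op 8: write(P1, v1, 123). refcount(pp1)=1 -> write in place. 4 ppages; refcounts: pp0:1 pp1:1 pp2:2 pp3:2
Op 9: write(P1, v1, 103). refcount(pp1)=1 -> write in place. 4 ppages; refcounts: pp0:1 pp1:1 pp2:2 pp3:2
Op 10: write(P1, v1, 100). refcount(pp1)=1 -> write in place. 4 ppages; refcounts: pp0:1 pp1:1 pp2:2 pp3:2

yes yes no no no no no no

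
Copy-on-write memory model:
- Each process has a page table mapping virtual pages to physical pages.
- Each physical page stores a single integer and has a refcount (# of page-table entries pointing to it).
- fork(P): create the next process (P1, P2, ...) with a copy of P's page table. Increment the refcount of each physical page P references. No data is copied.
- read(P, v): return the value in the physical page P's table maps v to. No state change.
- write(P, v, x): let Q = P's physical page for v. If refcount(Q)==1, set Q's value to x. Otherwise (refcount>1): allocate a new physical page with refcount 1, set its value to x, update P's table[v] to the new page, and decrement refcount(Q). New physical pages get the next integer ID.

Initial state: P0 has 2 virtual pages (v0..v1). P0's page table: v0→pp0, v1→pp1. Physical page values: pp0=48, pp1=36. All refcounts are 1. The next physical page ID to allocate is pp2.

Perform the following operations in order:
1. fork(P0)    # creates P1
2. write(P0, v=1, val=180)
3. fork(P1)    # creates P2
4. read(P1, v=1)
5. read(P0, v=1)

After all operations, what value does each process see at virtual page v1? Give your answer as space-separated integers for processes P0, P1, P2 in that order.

Op 1: fork(P0) -> P1. 2 ppages; refcounts: pp0:2 pp1:2
Op 2: write(P0, v1, 180). refcount(pp1)=2>1 -> COPY to pp2. 3 ppages; refcounts: pp0:2 pp1:1 pp2:1
Op 3: fork(P1) -> P2. 3 ppages; refcounts: pp0:3 pp1:2 pp2:1
Op 4: read(P1, v1) -> 36. No state change.
Op 5: read(P0, v1) -> 180. No state change.
P0: v1 -> pp2 = 180
P1: v1 -> pp1 = 36
P2: v1 -> pp1 = 36

Answer: 180 36 36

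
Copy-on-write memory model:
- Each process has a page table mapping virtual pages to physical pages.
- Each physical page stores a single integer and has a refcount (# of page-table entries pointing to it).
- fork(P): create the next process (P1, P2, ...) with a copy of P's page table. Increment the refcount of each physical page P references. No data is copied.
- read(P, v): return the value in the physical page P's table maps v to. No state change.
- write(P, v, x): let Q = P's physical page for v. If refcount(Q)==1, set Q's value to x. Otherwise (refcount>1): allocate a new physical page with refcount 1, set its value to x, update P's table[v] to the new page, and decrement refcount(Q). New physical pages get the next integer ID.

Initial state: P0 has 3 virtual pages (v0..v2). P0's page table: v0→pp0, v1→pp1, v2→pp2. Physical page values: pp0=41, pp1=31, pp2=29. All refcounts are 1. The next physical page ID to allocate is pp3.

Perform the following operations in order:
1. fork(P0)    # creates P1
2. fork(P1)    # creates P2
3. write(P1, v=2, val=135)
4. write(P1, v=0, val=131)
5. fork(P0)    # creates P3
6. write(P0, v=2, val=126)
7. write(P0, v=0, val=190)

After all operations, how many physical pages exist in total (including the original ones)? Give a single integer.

Op 1: fork(P0) -> P1. 3 ppages; refcounts: pp0:2 pp1:2 pp2:2
Op 2: fork(P1) -> P2. 3 ppages; refcounts: pp0:3 pp1:3 pp2:3
Op 3: write(P1, v2, 135). refcount(pp2)=3>1 -> COPY to pp3. 4 ppages; refcounts: pp0:3 pp1:3 pp2:2 pp3:1
Op 4: write(P1, v0, 131). refcount(pp0)=3>1 -> COPY to pp4. 5 ppages; refcounts: pp0:2 pp1:3 pp2:2 pp3:1 pp4:1
Op 5: fork(P0) -> P3. 5 ppages; refcounts: pp0:3 pp1:4 pp2:3 pp3:1 pp4:1
Op 6: write(P0, v2, 126). refcount(pp2)=3>1 -> COPY to pp5. 6 ppages; refcounts: pp0:3 pp1:4 pp2:2 pp3:1 pp4:1 pp5:1
Op 7: write(P0, v0, 190). refcount(pp0)=3>1 -> COPY to pp6. 7 ppages; refcounts: pp0:2 pp1:4 pp2:2 pp3:1 pp4:1 pp5:1 pp6:1

Answer: 7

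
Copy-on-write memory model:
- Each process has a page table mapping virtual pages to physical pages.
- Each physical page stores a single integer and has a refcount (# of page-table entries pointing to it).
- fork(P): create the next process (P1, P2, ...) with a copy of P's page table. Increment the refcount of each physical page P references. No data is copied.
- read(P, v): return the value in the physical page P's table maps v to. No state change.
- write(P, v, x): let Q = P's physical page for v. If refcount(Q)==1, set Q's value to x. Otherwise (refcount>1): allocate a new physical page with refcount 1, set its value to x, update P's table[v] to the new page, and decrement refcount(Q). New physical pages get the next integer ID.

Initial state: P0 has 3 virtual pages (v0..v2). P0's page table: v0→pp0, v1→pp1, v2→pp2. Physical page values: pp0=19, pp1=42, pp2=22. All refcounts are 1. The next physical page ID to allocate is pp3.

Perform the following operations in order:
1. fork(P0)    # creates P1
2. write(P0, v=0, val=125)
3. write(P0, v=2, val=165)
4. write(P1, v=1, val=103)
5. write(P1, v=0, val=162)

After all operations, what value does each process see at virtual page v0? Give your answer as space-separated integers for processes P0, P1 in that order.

Answer: 125 162

Derivation:
Op 1: fork(P0) -> P1. 3 ppages; refcounts: pp0:2 pp1:2 pp2:2
Op 2: write(P0, v0, 125). refcount(pp0)=2>1 -> COPY to pp3. 4 ppages; refcounts: pp0:1 pp1:2 pp2:2 pp3:1
Op 3: write(P0, v2, 165). refcount(pp2)=2>1 -> COPY to pp4. 5 ppages; refcounts: pp0:1 pp1:2 pp2:1 pp3:1 pp4:1
Op 4: write(P1, v1, 103). refcount(pp1)=2>1 -> COPY to pp5. 6 ppages; refcounts: pp0:1 pp1:1 pp2:1 pp3:1 pp4:1 pp5:1
Op 5: write(P1, v0, 162). refcount(pp0)=1 -> write in place. 6 ppages; refcounts: pp0:1 pp1:1 pp2:1 pp3:1 pp4:1 pp5:1
P0: v0 -> pp3 = 125
P1: v0 -> pp0 = 162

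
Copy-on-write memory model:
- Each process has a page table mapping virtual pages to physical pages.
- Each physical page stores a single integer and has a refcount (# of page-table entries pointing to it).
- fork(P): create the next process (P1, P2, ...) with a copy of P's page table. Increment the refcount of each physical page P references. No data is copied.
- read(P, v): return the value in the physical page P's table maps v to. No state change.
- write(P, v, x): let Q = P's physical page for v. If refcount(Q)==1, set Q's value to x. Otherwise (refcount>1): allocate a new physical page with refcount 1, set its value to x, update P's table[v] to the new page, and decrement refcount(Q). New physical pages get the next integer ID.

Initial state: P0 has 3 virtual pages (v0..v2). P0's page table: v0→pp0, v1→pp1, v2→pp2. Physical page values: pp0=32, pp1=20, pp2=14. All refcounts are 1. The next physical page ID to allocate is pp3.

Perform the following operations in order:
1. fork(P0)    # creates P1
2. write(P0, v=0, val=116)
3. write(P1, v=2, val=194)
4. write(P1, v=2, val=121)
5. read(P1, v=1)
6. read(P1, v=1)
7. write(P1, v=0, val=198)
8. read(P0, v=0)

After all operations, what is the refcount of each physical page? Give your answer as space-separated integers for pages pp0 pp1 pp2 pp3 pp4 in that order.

Op 1: fork(P0) -> P1. 3 ppages; refcounts: pp0:2 pp1:2 pp2:2
Op 2: write(P0, v0, 116). refcount(pp0)=2>1 -> COPY to pp3. 4 ppages; refcounts: pp0:1 pp1:2 pp2:2 pp3:1
Op 3: write(P1, v2, 194). refcount(pp2)=2>1 -> COPY to pp4. 5 ppages; refcounts: pp0:1 pp1:2 pp2:1 pp3:1 pp4:1
Op 4: write(P1, v2, 121). refcount(pp4)=1 -> write in place. 5 ppages; refcounts: pp0:1 pp1:2 pp2:1 pp3:1 pp4:1
Op 5: read(P1, v1) -> 20. No state change.
Op 6: read(P1, v1) -> 20. No state change.
Op 7: write(P1, v0, 198). refcount(pp0)=1 -> write in place. 5 ppages; refcounts: pp0:1 pp1:2 pp2:1 pp3:1 pp4:1
Op 8: read(P0, v0) -> 116. No state change.

Answer: 1 2 1 1 1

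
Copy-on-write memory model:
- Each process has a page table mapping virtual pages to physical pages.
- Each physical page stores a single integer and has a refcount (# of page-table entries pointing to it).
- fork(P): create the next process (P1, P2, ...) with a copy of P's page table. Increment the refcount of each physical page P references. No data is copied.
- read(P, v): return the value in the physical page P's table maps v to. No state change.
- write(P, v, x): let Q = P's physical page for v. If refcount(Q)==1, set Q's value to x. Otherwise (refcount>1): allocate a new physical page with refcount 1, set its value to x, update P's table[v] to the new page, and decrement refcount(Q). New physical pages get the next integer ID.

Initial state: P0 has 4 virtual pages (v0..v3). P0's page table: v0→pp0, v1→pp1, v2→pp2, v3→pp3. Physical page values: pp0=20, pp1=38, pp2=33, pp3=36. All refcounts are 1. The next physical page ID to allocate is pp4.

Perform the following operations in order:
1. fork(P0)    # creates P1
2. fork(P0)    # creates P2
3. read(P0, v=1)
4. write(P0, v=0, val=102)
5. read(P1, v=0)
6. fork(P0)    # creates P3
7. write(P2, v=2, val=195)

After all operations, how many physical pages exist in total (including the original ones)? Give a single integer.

Op 1: fork(P0) -> P1. 4 ppages; refcounts: pp0:2 pp1:2 pp2:2 pp3:2
Op 2: fork(P0) -> P2. 4 ppages; refcounts: pp0:3 pp1:3 pp2:3 pp3:3
Op 3: read(P0, v1) -> 38. No state change.
Op 4: write(P0, v0, 102). refcount(pp0)=3>1 -> COPY to pp4. 5 ppages; refcounts: pp0:2 pp1:3 pp2:3 pp3:3 pp4:1
Op 5: read(P1, v0) -> 20. No state change.
Op 6: fork(P0) -> P3. 5 ppages; refcounts: pp0:2 pp1:4 pp2:4 pp3:4 pp4:2
Op 7: write(P2, v2, 195). refcount(pp2)=4>1 -> COPY to pp5. 6 ppages; refcounts: pp0:2 pp1:4 pp2:3 pp3:4 pp4:2 pp5:1

Answer: 6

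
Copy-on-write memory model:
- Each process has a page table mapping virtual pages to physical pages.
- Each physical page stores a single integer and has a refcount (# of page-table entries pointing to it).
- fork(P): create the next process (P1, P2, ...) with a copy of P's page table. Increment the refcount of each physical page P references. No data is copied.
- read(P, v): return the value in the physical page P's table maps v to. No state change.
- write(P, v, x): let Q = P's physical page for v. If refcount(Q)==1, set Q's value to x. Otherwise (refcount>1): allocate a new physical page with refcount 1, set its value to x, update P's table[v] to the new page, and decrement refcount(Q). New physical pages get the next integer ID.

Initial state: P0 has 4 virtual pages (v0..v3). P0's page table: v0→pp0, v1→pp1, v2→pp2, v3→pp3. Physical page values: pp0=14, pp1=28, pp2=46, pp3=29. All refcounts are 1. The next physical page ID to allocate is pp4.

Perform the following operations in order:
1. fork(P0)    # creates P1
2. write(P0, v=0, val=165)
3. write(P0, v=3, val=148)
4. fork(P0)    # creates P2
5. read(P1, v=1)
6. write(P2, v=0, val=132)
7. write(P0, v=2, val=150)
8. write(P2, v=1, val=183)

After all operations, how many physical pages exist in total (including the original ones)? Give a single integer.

Answer: 9

Derivation:
Op 1: fork(P0) -> P1. 4 ppages; refcounts: pp0:2 pp1:2 pp2:2 pp3:2
Op 2: write(P0, v0, 165). refcount(pp0)=2>1 -> COPY to pp4. 5 ppages; refcounts: pp0:1 pp1:2 pp2:2 pp3:2 pp4:1
Op 3: write(P0, v3, 148). refcount(pp3)=2>1 -> COPY to pp5. 6 ppages; refcounts: pp0:1 pp1:2 pp2:2 pp3:1 pp4:1 pp5:1
Op 4: fork(P0) -> P2. 6 ppages; refcounts: pp0:1 pp1:3 pp2:3 pp3:1 pp4:2 pp5:2
Op 5: read(P1, v1) -> 28. No state change.
Op 6: write(P2, v0, 132). refcount(pp4)=2>1 -> COPY to pp6. 7 ppages; refcounts: pp0:1 pp1:3 pp2:3 pp3:1 pp4:1 pp5:2 pp6:1
Op 7: write(P0, v2, 150). refcount(pp2)=3>1 -> COPY to pp7. 8 ppages; refcounts: pp0:1 pp1:3 pp2:2 pp3:1 pp4:1 pp5:2 pp6:1 pp7:1
Op 8: write(P2, v1, 183). refcount(pp1)=3>1 -> COPY to pp8. 9 ppages; refcounts: pp0:1 pp1:2 pp2:2 pp3:1 pp4:1 pp5:2 pp6:1 pp7:1 pp8:1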